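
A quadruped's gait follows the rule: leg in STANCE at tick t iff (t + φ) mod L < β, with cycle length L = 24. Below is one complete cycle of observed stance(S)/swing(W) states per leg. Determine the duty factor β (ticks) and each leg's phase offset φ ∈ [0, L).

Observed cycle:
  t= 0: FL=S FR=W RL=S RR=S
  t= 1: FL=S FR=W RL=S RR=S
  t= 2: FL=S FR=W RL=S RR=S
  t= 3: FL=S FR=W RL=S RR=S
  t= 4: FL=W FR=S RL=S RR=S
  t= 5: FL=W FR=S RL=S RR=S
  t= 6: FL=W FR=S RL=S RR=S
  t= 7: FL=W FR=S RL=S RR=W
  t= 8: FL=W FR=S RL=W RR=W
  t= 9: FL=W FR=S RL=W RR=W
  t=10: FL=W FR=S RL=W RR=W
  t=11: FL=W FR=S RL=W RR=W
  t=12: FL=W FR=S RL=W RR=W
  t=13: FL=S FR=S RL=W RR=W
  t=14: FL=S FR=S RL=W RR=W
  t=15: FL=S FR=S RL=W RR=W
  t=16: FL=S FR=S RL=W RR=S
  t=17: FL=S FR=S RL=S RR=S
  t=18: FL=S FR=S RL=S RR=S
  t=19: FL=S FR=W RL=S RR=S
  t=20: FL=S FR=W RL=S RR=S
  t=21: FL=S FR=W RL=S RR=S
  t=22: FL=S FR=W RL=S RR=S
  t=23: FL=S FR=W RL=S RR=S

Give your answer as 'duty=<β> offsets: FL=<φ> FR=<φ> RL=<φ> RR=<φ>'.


duty β = stance ticks per leg = 15
FL: stance ticks = 15; W→S at t=13 → φ=11
FR: stance ticks = 15; W→S at t=4 → φ=20
RL: stance ticks = 15; W→S at t=17 → φ=7
RR: stance ticks = 15; W→S at t=16 → φ=8

duty=15 offsets: FL=11 FR=20 RL=7 RR=8


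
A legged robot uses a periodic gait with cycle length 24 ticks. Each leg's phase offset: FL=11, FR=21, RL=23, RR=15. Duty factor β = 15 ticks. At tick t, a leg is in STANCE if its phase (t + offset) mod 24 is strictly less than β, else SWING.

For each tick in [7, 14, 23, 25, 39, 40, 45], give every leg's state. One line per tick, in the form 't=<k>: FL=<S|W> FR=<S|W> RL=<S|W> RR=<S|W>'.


t=7: phase=(18,4,6,22) vs β=15 → FL=W FR=S RL=S RR=W
t=14: phase=(1,11,13,5) vs β=15 → FL=S FR=S RL=S RR=S
t=23: phase=(10,20,22,14) vs β=15 → FL=S FR=W RL=W RR=S
t=25: phase=(12,22,0,16) vs β=15 → FL=S FR=W RL=S RR=W
t=39: phase=(2,12,14,6) vs β=15 → FL=S FR=S RL=S RR=S
t=40: phase=(3,13,15,7) vs β=15 → FL=S FR=S RL=W RR=S
t=45: phase=(8,18,20,12) vs β=15 → FL=S FR=W RL=W RR=S

t=7: FL=W FR=S RL=S RR=W
t=14: FL=S FR=S RL=S RR=S
t=23: FL=S FR=W RL=W RR=S
t=25: FL=S FR=W RL=S RR=W
t=39: FL=S FR=S RL=S RR=S
t=40: FL=S FR=S RL=W RR=S
t=45: FL=S FR=W RL=W RR=S


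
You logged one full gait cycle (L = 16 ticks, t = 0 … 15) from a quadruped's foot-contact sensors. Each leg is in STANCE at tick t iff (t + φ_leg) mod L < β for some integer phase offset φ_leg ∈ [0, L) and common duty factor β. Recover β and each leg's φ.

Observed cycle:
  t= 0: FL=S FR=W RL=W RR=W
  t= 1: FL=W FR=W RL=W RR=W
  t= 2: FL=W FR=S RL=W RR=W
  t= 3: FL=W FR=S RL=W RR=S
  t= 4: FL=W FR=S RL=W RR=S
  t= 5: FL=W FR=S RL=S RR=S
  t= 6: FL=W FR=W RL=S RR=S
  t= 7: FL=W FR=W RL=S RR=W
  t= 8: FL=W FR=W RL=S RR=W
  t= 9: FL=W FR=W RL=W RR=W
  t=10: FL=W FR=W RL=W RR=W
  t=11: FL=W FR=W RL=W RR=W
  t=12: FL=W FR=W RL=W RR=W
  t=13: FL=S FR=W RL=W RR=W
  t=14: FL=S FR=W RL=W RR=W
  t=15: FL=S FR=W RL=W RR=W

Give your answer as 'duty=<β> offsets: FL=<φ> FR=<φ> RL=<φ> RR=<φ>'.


duty β = stance ticks per leg = 4
FL: stance ticks = 4; W→S at t=13 → φ=3
FR: stance ticks = 4; W→S at t=2 → φ=14
RL: stance ticks = 4; W→S at t=5 → φ=11
RR: stance ticks = 4; W→S at t=3 → φ=13

duty=4 offsets: FL=3 FR=14 RL=11 RR=13


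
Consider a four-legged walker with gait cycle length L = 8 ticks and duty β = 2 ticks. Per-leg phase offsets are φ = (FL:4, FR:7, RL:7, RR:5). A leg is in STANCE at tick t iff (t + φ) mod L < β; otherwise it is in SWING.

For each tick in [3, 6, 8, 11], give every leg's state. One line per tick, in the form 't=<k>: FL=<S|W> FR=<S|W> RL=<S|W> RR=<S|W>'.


t=3: FL=W FR=W RL=W RR=S
t=6: FL=W FR=W RL=W RR=W
t=8: FL=W FR=W RL=W RR=W
t=11: FL=W FR=W RL=W RR=S

t=3: phase=(7,2,2,0) vs β=2 → FL=W FR=W RL=W RR=S
t=6: phase=(2,5,5,3) vs β=2 → FL=W FR=W RL=W RR=W
t=8: phase=(4,7,7,5) vs β=2 → FL=W FR=W RL=W RR=W
t=11: phase=(7,2,2,0) vs β=2 → FL=W FR=W RL=W RR=S


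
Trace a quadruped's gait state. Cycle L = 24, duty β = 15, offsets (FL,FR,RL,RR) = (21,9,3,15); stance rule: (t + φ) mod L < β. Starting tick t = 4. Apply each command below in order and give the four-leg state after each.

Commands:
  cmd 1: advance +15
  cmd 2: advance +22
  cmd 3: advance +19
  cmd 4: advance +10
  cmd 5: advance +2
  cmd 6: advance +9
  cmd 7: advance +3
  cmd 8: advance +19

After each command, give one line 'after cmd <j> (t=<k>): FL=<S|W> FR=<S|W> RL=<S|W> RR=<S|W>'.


after cmd 1 (t=19): FL=W FR=S RL=W RR=S
after cmd 2 (t=41): FL=S FR=S RL=W RR=S
after cmd 3 (t=60): FL=S FR=W RL=W RR=S
after cmd 4 (t=70): FL=W FR=S RL=S RR=S
after cmd 5 (t=72): FL=W FR=S RL=S RR=W
after cmd 6 (t=81): FL=S FR=W RL=S RR=S
after cmd 7 (t=84): FL=S FR=W RL=W RR=S
after cmd 8 (t=103): FL=S FR=W RL=S RR=W

start t=4: FL=S FR=S RL=S RR=W
cmd 1: advance +15 → t=19, phase=(16,4,22,10) → FL=W FR=S RL=W RR=S
cmd 2: advance +22 → t=41, phase=(14,2,20,8) → FL=S FR=S RL=W RR=S
cmd 3: advance +19 → t=60, phase=(9,21,15,3) → FL=S FR=W RL=W RR=S
cmd 4: advance +10 → t=70, phase=(19,7,1,13) → FL=W FR=S RL=S RR=S
cmd 5: advance +2 → t=72, phase=(21,9,3,15) → FL=W FR=S RL=S RR=W
cmd 6: advance +9 → t=81, phase=(6,18,12,0) → FL=S FR=W RL=S RR=S
cmd 7: advance +3 → t=84, phase=(9,21,15,3) → FL=S FR=W RL=W RR=S
cmd 8: advance +19 → t=103, phase=(4,16,10,22) → FL=S FR=W RL=S RR=W


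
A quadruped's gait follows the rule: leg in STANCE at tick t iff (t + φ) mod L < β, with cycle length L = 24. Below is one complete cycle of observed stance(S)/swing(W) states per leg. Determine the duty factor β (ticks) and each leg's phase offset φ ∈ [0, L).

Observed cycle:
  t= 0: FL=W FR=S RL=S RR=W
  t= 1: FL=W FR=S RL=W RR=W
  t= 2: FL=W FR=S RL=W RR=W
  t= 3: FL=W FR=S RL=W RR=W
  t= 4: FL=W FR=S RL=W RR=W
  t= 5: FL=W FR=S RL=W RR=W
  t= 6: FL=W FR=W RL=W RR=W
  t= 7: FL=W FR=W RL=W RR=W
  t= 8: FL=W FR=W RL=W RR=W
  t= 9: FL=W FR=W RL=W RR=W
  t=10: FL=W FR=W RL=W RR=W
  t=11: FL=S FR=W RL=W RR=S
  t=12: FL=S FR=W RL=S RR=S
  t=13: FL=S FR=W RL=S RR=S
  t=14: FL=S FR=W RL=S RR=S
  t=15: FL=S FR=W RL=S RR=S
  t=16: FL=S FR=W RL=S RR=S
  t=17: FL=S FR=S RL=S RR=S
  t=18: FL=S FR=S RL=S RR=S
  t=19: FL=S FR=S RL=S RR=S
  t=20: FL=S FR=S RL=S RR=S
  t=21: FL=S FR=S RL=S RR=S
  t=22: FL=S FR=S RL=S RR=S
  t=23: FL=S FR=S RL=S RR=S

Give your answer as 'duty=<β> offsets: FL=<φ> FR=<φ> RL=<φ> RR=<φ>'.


duty β = stance ticks per leg = 13
FL: stance ticks = 13; W→S at t=11 → φ=13
FR: stance ticks = 13; W→S at t=17 → φ=7
RL: stance ticks = 13; W→S at t=12 → φ=12
RR: stance ticks = 13; W→S at t=11 → φ=13

duty=13 offsets: FL=13 FR=7 RL=12 RR=13


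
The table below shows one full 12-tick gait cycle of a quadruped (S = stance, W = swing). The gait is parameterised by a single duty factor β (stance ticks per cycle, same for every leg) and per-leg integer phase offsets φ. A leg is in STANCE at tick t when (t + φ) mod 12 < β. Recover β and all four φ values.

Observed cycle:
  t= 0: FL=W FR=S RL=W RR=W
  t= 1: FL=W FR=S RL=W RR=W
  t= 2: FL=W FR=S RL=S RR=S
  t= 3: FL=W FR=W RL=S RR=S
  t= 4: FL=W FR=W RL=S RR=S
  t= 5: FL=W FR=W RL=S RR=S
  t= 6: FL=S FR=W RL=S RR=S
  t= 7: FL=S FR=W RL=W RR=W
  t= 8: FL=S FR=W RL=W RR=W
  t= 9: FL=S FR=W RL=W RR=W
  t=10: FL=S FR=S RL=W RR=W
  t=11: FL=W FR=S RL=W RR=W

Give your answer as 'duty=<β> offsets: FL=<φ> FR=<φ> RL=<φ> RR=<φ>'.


duty β = stance ticks per leg = 5
FL: stance ticks = 5; W→S at t=6 → φ=6
FR: stance ticks = 5; W→S at t=10 → φ=2
RL: stance ticks = 5; W→S at t=2 → φ=10
RR: stance ticks = 5; W→S at t=2 → φ=10

duty=5 offsets: FL=6 FR=2 RL=10 RR=10


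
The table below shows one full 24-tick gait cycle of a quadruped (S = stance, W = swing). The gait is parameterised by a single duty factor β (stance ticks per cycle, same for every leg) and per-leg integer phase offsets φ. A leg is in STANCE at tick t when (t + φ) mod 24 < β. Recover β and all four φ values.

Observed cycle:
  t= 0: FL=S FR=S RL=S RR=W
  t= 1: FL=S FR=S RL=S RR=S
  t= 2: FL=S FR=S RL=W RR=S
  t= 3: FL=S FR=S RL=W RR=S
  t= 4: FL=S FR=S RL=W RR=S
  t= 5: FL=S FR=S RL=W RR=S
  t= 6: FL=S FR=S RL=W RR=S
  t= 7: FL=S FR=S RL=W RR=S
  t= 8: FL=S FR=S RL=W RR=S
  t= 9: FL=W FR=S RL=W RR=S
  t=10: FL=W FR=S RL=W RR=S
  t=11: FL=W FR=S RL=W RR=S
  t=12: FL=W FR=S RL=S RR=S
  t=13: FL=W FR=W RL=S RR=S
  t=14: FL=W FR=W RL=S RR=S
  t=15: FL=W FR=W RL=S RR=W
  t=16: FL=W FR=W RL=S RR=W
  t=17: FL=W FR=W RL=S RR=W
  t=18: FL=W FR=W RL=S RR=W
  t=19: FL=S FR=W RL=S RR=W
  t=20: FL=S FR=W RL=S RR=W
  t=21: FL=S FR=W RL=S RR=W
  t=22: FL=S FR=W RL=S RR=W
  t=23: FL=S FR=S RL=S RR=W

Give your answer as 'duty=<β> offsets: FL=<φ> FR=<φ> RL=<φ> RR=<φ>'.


duty=14 offsets: FL=5 FR=1 RL=12 RR=23

duty β = stance ticks per leg = 14
FL: stance ticks = 14; W→S at t=19 → φ=5
FR: stance ticks = 14; W→S at t=23 → φ=1
RL: stance ticks = 14; W→S at t=12 → φ=12
RR: stance ticks = 14; W→S at t=1 → φ=23


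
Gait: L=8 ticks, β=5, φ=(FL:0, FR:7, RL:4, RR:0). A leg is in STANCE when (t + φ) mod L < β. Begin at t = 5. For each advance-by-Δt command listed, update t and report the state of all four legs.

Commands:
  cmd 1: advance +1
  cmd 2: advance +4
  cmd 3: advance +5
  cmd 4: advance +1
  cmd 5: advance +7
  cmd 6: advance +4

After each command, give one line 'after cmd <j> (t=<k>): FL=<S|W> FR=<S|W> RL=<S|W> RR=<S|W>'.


start t=5: FL=W FR=S RL=S RR=W
cmd 1: advance +1 → t=6, phase=(6,5,2,6) → FL=W FR=W RL=S RR=W
cmd 2: advance +4 → t=10, phase=(2,1,6,2) → FL=S FR=S RL=W RR=S
cmd 3: advance +5 → t=15, phase=(7,6,3,7) → FL=W FR=W RL=S RR=W
cmd 4: advance +1 → t=16, phase=(0,7,4,0) → FL=S FR=W RL=S RR=S
cmd 5: advance +7 → t=23, phase=(7,6,3,7) → FL=W FR=W RL=S RR=W
cmd 6: advance +4 → t=27, phase=(3,2,7,3) → FL=S FR=S RL=W RR=S

after cmd 1 (t=6): FL=W FR=W RL=S RR=W
after cmd 2 (t=10): FL=S FR=S RL=W RR=S
after cmd 3 (t=15): FL=W FR=W RL=S RR=W
after cmd 4 (t=16): FL=S FR=W RL=S RR=S
after cmd 5 (t=23): FL=W FR=W RL=S RR=W
after cmd 6 (t=27): FL=S FR=S RL=W RR=S


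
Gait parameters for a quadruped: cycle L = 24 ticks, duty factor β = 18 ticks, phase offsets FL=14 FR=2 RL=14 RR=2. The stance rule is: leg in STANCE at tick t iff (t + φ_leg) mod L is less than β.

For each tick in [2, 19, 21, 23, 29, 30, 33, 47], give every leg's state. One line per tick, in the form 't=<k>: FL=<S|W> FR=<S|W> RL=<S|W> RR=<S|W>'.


t=2: phase=(16,4,16,4) vs β=18 → FL=S FR=S RL=S RR=S
t=19: phase=(9,21,9,21) vs β=18 → FL=S FR=W RL=S RR=W
t=21: phase=(11,23,11,23) vs β=18 → FL=S FR=W RL=S RR=W
t=23: phase=(13,1,13,1) vs β=18 → FL=S FR=S RL=S RR=S
t=29: phase=(19,7,19,7) vs β=18 → FL=W FR=S RL=W RR=S
t=30: phase=(20,8,20,8) vs β=18 → FL=W FR=S RL=W RR=S
t=33: phase=(23,11,23,11) vs β=18 → FL=W FR=S RL=W RR=S
t=47: phase=(13,1,13,1) vs β=18 → FL=S FR=S RL=S RR=S

t=2: FL=S FR=S RL=S RR=S
t=19: FL=S FR=W RL=S RR=W
t=21: FL=S FR=W RL=S RR=W
t=23: FL=S FR=S RL=S RR=S
t=29: FL=W FR=S RL=W RR=S
t=30: FL=W FR=S RL=W RR=S
t=33: FL=W FR=S RL=W RR=S
t=47: FL=S FR=S RL=S RR=S


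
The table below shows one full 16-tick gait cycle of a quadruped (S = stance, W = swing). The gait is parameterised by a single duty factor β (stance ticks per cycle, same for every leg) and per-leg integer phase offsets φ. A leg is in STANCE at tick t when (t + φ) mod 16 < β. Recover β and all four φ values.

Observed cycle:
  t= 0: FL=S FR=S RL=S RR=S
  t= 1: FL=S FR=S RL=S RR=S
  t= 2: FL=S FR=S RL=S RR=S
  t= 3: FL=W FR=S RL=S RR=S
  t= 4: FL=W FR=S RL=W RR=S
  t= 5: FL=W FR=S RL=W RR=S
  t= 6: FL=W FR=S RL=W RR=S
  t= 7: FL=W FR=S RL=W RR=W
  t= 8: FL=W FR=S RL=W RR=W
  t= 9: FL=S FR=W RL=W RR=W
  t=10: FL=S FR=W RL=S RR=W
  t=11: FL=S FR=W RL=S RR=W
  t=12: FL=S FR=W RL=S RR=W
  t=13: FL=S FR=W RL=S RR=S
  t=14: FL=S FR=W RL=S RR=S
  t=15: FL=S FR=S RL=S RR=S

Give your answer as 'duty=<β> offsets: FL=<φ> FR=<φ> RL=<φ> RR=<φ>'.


duty β = stance ticks per leg = 10
FL: stance ticks = 10; W→S at t=9 → φ=7
FR: stance ticks = 10; W→S at t=15 → φ=1
RL: stance ticks = 10; W→S at t=10 → φ=6
RR: stance ticks = 10; W→S at t=13 → φ=3

duty=10 offsets: FL=7 FR=1 RL=6 RR=3


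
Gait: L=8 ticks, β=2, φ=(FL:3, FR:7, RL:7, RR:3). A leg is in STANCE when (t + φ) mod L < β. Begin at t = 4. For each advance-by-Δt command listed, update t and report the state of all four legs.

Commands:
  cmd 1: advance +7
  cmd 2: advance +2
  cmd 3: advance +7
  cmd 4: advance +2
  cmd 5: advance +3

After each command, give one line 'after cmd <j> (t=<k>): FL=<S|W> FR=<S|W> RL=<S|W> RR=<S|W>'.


start t=4: FL=W FR=W RL=W RR=W
cmd 1: advance +7 → t=11, phase=(6,2,2,6) → FL=W FR=W RL=W RR=W
cmd 2: advance +2 → t=13, phase=(0,4,4,0) → FL=S FR=W RL=W RR=S
cmd 3: advance +7 → t=20, phase=(7,3,3,7) → FL=W FR=W RL=W RR=W
cmd 4: advance +2 → t=22, phase=(1,5,5,1) → FL=S FR=W RL=W RR=S
cmd 5: advance +3 → t=25, phase=(4,0,0,4) → FL=W FR=S RL=S RR=W

after cmd 1 (t=11): FL=W FR=W RL=W RR=W
after cmd 2 (t=13): FL=S FR=W RL=W RR=S
after cmd 3 (t=20): FL=W FR=W RL=W RR=W
after cmd 4 (t=22): FL=S FR=W RL=W RR=S
after cmd 5 (t=25): FL=W FR=S RL=S RR=W


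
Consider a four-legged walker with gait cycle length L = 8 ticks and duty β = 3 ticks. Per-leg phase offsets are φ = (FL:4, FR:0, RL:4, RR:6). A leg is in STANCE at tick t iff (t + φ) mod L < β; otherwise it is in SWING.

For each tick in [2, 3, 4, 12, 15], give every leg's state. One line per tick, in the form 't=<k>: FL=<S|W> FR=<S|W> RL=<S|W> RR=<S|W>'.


t=2: phase=(6,2,6,0) vs β=3 → FL=W FR=S RL=W RR=S
t=3: phase=(7,3,7,1) vs β=3 → FL=W FR=W RL=W RR=S
t=4: phase=(0,4,0,2) vs β=3 → FL=S FR=W RL=S RR=S
t=12: phase=(0,4,0,2) vs β=3 → FL=S FR=W RL=S RR=S
t=15: phase=(3,7,3,5) vs β=3 → FL=W FR=W RL=W RR=W

t=2: FL=W FR=S RL=W RR=S
t=3: FL=W FR=W RL=W RR=S
t=4: FL=S FR=W RL=S RR=S
t=12: FL=S FR=W RL=S RR=S
t=15: FL=W FR=W RL=W RR=W


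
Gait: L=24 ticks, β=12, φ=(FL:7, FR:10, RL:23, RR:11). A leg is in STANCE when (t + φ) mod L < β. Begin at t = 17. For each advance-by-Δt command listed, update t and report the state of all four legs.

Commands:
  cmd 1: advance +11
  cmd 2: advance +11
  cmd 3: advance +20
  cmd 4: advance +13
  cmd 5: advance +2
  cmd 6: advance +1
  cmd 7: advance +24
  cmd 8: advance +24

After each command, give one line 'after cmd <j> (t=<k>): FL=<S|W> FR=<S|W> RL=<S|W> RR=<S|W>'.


after cmd 1 (t=28): FL=S FR=W RL=S RR=W
after cmd 2 (t=39): FL=W FR=S RL=W RR=S
after cmd 3 (t=59): FL=W FR=W RL=S RR=W
after cmd 4 (t=72): FL=S FR=S RL=W RR=S
after cmd 5 (t=74): FL=S FR=W RL=S RR=W
after cmd 6 (t=75): FL=S FR=W RL=S RR=W
after cmd 7 (t=99): FL=S FR=W RL=S RR=W
after cmd 8 (t=123): FL=S FR=W RL=S RR=W

start t=17: FL=S FR=S RL=W RR=S
cmd 1: advance +11 → t=28, phase=(11,14,3,15) → FL=S FR=W RL=S RR=W
cmd 2: advance +11 → t=39, phase=(22,1,14,2) → FL=W FR=S RL=W RR=S
cmd 3: advance +20 → t=59, phase=(18,21,10,22) → FL=W FR=W RL=S RR=W
cmd 4: advance +13 → t=72, phase=(7,10,23,11) → FL=S FR=S RL=W RR=S
cmd 5: advance +2 → t=74, phase=(9,12,1,13) → FL=S FR=W RL=S RR=W
cmd 6: advance +1 → t=75, phase=(10,13,2,14) → FL=S FR=W RL=S RR=W
cmd 7: advance +24 → t=99, phase=(10,13,2,14) → FL=S FR=W RL=S RR=W
cmd 8: advance +24 → t=123, phase=(10,13,2,14) → FL=S FR=W RL=S RR=W


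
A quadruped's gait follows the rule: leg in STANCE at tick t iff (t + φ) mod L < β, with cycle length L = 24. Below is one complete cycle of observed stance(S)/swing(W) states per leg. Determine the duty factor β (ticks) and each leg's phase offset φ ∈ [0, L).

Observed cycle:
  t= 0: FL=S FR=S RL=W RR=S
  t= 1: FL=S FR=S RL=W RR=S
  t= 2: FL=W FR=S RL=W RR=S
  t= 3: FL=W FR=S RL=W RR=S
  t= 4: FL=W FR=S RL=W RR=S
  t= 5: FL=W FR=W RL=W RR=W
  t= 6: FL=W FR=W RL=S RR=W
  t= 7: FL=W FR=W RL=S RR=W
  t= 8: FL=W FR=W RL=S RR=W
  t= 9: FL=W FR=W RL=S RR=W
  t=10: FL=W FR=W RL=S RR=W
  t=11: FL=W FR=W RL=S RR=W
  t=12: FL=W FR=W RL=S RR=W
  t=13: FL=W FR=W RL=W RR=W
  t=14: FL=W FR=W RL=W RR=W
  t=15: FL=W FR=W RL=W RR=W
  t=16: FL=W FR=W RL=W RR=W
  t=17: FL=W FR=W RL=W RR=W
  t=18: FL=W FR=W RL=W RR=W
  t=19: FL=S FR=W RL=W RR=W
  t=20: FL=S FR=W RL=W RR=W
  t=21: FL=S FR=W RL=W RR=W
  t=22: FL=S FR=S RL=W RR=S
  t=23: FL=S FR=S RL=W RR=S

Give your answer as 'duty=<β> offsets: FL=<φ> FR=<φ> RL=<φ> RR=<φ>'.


duty β = stance ticks per leg = 7
FL: stance ticks = 7; W→S at t=19 → φ=5
FR: stance ticks = 7; W→S at t=22 → φ=2
RL: stance ticks = 7; W→S at t=6 → φ=18
RR: stance ticks = 7; W→S at t=22 → φ=2

duty=7 offsets: FL=5 FR=2 RL=18 RR=2


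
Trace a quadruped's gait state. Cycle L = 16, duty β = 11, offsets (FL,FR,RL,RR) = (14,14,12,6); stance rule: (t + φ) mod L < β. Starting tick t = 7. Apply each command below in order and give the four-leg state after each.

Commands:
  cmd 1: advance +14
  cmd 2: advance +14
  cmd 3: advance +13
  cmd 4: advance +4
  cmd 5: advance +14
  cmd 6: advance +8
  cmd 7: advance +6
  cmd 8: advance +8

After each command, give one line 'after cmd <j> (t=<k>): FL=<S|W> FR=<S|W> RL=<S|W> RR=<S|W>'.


start t=7: FL=S FR=S RL=S RR=W
cmd 1: advance +14 → t=21, phase=(3,3,1,11) → FL=S FR=S RL=S RR=W
cmd 2: advance +14 → t=35, phase=(1,1,15,9) → FL=S FR=S RL=W RR=S
cmd 3: advance +13 → t=48, phase=(14,14,12,6) → FL=W FR=W RL=W RR=S
cmd 4: advance +4 → t=52, phase=(2,2,0,10) → FL=S FR=S RL=S RR=S
cmd 5: advance +14 → t=66, phase=(0,0,14,8) → FL=S FR=S RL=W RR=S
cmd 6: advance +8 → t=74, phase=(8,8,6,0) → FL=S FR=S RL=S RR=S
cmd 7: advance +6 → t=80, phase=(14,14,12,6) → FL=W FR=W RL=W RR=S
cmd 8: advance +8 → t=88, phase=(6,6,4,14) → FL=S FR=S RL=S RR=W

after cmd 1 (t=21): FL=S FR=S RL=S RR=W
after cmd 2 (t=35): FL=S FR=S RL=W RR=S
after cmd 3 (t=48): FL=W FR=W RL=W RR=S
after cmd 4 (t=52): FL=S FR=S RL=S RR=S
after cmd 5 (t=66): FL=S FR=S RL=W RR=S
after cmd 6 (t=74): FL=S FR=S RL=S RR=S
after cmd 7 (t=80): FL=W FR=W RL=W RR=S
after cmd 8 (t=88): FL=S FR=S RL=S RR=W


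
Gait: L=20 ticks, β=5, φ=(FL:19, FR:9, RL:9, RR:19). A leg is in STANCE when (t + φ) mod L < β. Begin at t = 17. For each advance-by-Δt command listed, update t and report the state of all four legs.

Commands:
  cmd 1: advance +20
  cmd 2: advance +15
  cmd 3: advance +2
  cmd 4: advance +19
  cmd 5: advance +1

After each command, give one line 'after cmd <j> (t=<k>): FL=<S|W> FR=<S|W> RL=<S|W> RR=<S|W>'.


after cmd 1 (t=37): FL=W FR=W RL=W RR=W
after cmd 2 (t=52): FL=W FR=S RL=S RR=W
after cmd 3 (t=54): FL=W FR=S RL=S RR=W
after cmd 4 (t=73): FL=W FR=S RL=S RR=W
after cmd 5 (t=74): FL=W FR=S RL=S RR=W

start t=17: FL=W FR=W RL=W RR=W
cmd 1: advance +20 → t=37, phase=(16,6,6,16) → FL=W FR=W RL=W RR=W
cmd 2: advance +15 → t=52, phase=(11,1,1,11) → FL=W FR=S RL=S RR=W
cmd 3: advance +2 → t=54, phase=(13,3,3,13) → FL=W FR=S RL=S RR=W
cmd 4: advance +19 → t=73, phase=(12,2,2,12) → FL=W FR=S RL=S RR=W
cmd 5: advance +1 → t=74, phase=(13,3,3,13) → FL=W FR=S RL=S RR=W


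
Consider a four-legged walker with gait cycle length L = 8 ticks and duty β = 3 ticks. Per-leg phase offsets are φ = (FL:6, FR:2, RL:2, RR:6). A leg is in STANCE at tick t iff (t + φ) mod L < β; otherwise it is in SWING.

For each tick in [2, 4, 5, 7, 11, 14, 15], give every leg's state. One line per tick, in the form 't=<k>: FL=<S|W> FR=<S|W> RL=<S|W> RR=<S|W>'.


t=2: FL=S FR=W RL=W RR=S
t=4: FL=S FR=W RL=W RR=S
t=5: FL=W FR=W RL=W RR=W
t=7: FL=W FR=S RL=S RR=W
t=11: FL=S FR=W RL=W RR=S
t=14: FL=W FR=S RL=S RR=W
t=15: FL=W FR=S RL=S RR=W

t=2: phase=(0,4,4,0) vs β=3 → FL=S FR=W RL=W RR=S
t=4: phase=(2,6,6,2) vs β=3 → FL=S FR=W RL=W RR=S
t=5: phase=(3,7,7,3) vs β=3 → FL=W FR=W RL=W RR=W
t=7: phase=(5,1,1,5) vs β=3 → FL=W FR=S RL=S RR=W
t=11: phase=(1,5,5,1) vs β=3 → FL=S FR=W RL=W RR=S
t=14: phase=(4,0,0,4) vs β=3 → FL=W FR=S RL=S RR=W
t=15: phase=(5,1,1,5) vs β=3 → FL=W FR=S RL=S RR=W


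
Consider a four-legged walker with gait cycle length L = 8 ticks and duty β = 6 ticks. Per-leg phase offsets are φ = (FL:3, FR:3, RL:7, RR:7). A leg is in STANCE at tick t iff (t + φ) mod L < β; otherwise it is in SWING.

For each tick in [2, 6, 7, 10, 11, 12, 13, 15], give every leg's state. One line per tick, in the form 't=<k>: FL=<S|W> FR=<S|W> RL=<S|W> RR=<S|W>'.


t=2: FL=S FR=S RL=S RR=S
t=6: FL=S FR=S RL=S RR=S
t=7: FL=S FR=S RL=W RR=W
t=10: FL=S FR=S RL=S RR=S
t=11: FL=W FR=W RL=S RR=S
t=12: FL=W FR=W RL=S RR=S
t=13: FL=S FR=S RL=S RR=S
t=15: FL=S FR=S RL=W RR=W

t=2: phase=(5,5,1,1) vs β=6 → FL=S FR=S RL=S RR=S
t=6: phase=(1,1,5,5) vs β=6 → FL=S FR=S RL=S RR=S
t=7: phase=(2,2,6,6) vs β=6 → FL=S FR=S RL=W RR=W
t=10: phase=(5,5,1,1) vs β=6 → FL=S FR=S RL=S RR=S
t=11: phase=(6,6,2,2) vs β=6 → FL=W FR=W RL=S RR=S
t=12: phase=(7,7,3,3) vs β=6 → FL=W FR=W RL=S RR=S
t=13: phase=(0,0,4,4) vs β=6 → FL=S FR=S RL=S RR=S
t=15: phase=(2,2,6,6) vs β=6 → FL=S FR=S RL=W RR=W


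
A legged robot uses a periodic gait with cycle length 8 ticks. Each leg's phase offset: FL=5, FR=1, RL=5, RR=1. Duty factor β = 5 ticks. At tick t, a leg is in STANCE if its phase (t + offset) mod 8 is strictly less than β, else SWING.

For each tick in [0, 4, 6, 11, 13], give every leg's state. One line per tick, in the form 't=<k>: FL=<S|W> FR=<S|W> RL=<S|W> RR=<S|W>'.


t=0: FL=W FR=S RL=W RR=S
t=4: FL=S FR=W RL=S RR=W
t=6: FL=S FR=W RL=S RR=W
t=11: FL=S FR=S RL=S RR=S
t=13: FL=S FR=W RL=S RR=W

t=0: phase=(5,1,5,1) vs β=5 → FL=W FR=S RL=W RR=S
t=4: phase=(1,5,1,5) vs β=5 → FL=S FR=W RL=S RR=W
t=6: phase=(3,7,3,7) vs β=5 → FL=S FR=W RL=S RR=W
t=11: phase=(0,4,0,4) vs β=5 → FL=S FR=S RL=S RR=S
t=13: phase=(2,6,2,6) vs β=5 → FL=S FR=W RL=S RR=W


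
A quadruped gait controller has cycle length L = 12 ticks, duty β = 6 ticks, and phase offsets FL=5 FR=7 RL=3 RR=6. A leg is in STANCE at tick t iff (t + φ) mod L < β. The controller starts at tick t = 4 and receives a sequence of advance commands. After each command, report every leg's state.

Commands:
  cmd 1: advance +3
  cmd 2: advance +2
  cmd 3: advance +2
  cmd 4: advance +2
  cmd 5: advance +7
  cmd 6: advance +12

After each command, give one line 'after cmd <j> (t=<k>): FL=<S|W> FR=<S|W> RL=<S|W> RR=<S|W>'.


start t=4: FL=W FR=W RL=W RR=W
cmd 1: advance +3 → t=7, phase=(0,2,10,1) → FL=S FR=S RL=W RR=S
cmd 2: advance +2 → t=9, phase=(2,4,0,3) → FL=S FR=S RL=S RR=S
cmd 3: advance +2 → t=11, phase=(4,6,2,5) → FL=S FR=W RL=S RR=S
cmd 4: advance +2 → t=13, phase=(6,8,4,7) → FL=W FR=W RL=S RR=W
cmd 5: advance +7 → t=20, phase=(1,3,11,2) → FL=S FR=S RL=W RR=S
cmd 6: advance +12 → t=32, phase=(1,3,11,2) → FL=S FR=S RL=W RR=S

after cmd 1 (t=7): FL=S FR=S RL=W RR=S
after cmd 2 (t=9): FL=S FR=S RL=S RR=S
after cmd 3 (t=11): FL=S FR=W RL=S RR=S
after cmd 4 (t=13): FL=W FR=W RL=S RR=W
after cmd 5 (t=20): FL=S FR=S RL=W RR=S
after cmd 6 (t=32): FL=S FR=S RL=W RR=S


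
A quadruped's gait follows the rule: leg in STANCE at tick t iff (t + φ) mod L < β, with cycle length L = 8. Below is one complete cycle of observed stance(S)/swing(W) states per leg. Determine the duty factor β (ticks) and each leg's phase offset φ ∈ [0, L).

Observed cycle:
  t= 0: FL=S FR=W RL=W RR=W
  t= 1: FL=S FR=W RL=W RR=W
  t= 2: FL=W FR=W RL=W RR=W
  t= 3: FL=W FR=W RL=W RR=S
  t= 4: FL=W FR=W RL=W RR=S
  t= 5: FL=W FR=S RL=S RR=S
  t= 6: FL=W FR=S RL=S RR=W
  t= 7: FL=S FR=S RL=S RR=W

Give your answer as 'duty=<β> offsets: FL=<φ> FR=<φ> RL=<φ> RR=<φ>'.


duty β = stance ticks per leg = 3
FL: stance ticks = 3; W→S at t=7 → φ=1
FR: stance ticks = 3; W→S at t=5 → φ=3
RL: stance ticks = 3; W→S at t=5 → φ=3
RR: stance ticks = 3; W→S at t=3 → φ=5

duty=3 offsets: FL=1 FR=3 RL=3 RR=5


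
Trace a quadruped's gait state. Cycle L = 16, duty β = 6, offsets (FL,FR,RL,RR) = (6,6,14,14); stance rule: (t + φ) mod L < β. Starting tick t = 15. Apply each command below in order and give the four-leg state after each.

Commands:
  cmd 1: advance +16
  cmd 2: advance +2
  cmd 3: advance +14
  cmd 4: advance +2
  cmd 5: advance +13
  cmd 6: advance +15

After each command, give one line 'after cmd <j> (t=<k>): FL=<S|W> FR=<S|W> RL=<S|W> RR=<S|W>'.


after cmd 1 (t=31): FL=S FR=S RL=W RR=W
after cmd 2 (t=33): FL=W FR=W RL=W RR=W
after cmd 3 (t=47): FL=S FR=S RL=W RR=W
after cmd 4 (t=49): FL=W FR=W RL=W RR=W
after cmd 5 (t=62): FL=S FR=S RL=W RR=W
after cmd 6 (t=77): FL=S FR=S RL=W RR=W

start t=15: FL=S FR=S RL=W RR=W
cmd 1: advance +16 → t=31, phase=(5,5,13,13) → FL=S FR=S RL=W RR=W
cmd 2: advance +2 → t=33, phase=(7,7,15,15) → FL=W FR=W RL=W RR=W
cmd 3: advance +14 → t=47, phase=(5,5,13,13) → FL=S FR=S RL=W RR=W
cmd 4: advance +2 → t=49, phase=(7,7,15,15) → FL=W FR=W RL=W RR=W
cmd 5: advance +13 → t=62, phase=(4,4,12,12) → FL=S FR=S RL=W RR=W
cmd 6: advance +15 → t=77, phase=(3,3,11,11) → FL=S FR=S RL=W RR=W


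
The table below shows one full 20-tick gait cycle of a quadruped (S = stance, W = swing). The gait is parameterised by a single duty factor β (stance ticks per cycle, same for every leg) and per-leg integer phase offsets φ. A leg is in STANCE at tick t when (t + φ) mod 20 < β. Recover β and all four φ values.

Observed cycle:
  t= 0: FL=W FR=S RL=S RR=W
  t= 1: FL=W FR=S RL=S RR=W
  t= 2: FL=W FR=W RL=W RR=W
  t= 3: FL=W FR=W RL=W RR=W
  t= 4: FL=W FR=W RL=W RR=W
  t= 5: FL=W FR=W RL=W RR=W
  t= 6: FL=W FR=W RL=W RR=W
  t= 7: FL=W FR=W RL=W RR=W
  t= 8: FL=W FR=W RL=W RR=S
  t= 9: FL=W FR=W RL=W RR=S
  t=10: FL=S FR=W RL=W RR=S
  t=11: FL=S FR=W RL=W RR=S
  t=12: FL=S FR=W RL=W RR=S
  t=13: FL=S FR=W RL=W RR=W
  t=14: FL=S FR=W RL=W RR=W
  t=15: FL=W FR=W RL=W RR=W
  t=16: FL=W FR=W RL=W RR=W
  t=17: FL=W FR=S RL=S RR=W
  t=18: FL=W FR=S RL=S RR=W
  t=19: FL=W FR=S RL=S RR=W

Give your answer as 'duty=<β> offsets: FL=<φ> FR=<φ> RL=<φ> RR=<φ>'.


duty=5 offsets: FL=10 FR=3 RL=3 RR=12

duty β = stance ticks per leg = 5
FL: stance ticks = 5; W→S at t=10 → φ=10
FR: stance ticks = 5; W→S at t=17 → φ=3
RL: stance ticks = 5; W→S at t=17 → φ=3
RR: stance ticks = 5; W→S at t=8 → φ=12


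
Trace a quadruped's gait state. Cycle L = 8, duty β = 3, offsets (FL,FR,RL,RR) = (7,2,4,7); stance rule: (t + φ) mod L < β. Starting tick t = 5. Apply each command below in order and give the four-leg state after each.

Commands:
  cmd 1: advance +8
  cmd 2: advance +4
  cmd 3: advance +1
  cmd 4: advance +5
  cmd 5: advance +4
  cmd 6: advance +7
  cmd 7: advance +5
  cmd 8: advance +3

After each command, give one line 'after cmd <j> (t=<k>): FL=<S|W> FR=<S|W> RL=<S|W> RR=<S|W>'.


after cmd 1 (t=13): FL=W FR=W RL=S RR=W
after cmd 2 (t=17): FL=S FR=W RL=W RR=S
after cmd 3 (t=18): FL=S FR=W RL=W RR=S
after cmd 4 (t=23): FL=W FR=S RL=W RR=W
after cmd 5 (t=27): FL=S FR=W RL=W RR=S
after cmd 6 (t=34): FL=S FR=W RL=W RR=S
after cmd 7 (t=39): FL=W FR=S RL=W RR=W
after cmd 8 (t=42): FL=S FR=W RL=W RR=S

start t=5: FL=W FR=W RL=S RR=W
cmd 1: advance +8 → t=13, phase=(4,7,1,4) → FL=W FR=W RL=S RR=W
cmd 2: advance +4 → t=17, phase=(0,3,5,0) → FL=S FR=W RL=W RR=S
cmd 3: advance +1 → t=18, phase=(1,4,6,1) → FL=S FR=W RL=W RR=S
cmd 4: advance +5 → t=23, phase=(6,1,3,6) → FL=W FR=S RL=W RR=W
cmd 5: advance +4 → t=27, phase=(2,5,7,2) → FL=S FR=W RL=W RR=S
cmd 6: advance +7 → t=34, phase=(1,4,6,1) → FL=S FR=W RL=W RR=S
cmd 7: advance +5 → t=39, phase=(6,1,3,6) → FL=W FR=S RL=W RR=W
cmd 8: advance +3 → t=42, phase=(1,4,6,1) → FL=S FR=W RL=W RR=S


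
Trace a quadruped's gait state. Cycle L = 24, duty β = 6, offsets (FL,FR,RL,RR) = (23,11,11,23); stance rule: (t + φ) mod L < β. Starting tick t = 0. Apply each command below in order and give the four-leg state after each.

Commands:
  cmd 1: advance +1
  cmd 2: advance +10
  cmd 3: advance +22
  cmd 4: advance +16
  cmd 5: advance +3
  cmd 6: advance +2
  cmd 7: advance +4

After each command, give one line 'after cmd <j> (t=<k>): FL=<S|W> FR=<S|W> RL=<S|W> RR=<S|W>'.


after cmd 1 (t=1): FL=S FR=W RL=W RR=S
after cmd 2 (t=11): FL=W FR=W RL=W RR=W
after cmd 3 (t=33): FL=W FR=W RL=W RR=W
after cmd 4 (t=49): FL=S FR=W RL=W RR=S
after cmd 5 (t=52): FL=S FR=W RL=W RR=S
after cmd 6 (t=54): FL=S FR=W RL=W RR=S
after cmd 7 (t=58): FL=W FR=W RL=W RR=W

start t=0: FL=W FR=W RL=W RR=W
cmd 1: advance +1 → t=1, phase=(0,12,12,0) → FL=S FR=W RL=W RR=S
cmd 2: advance +10 → t=11, phase=(10,22,22,10) → FL=W FR=W RL=W RR=W
cmd 3: advance +22 → t=33, phase=(8,20,20,8) → FL=W FR=W RL=W RR=W
cmd 4: advance +16 → t=49, phase=(0,12,12,0) → FL=S FR=W RL=W RR=S
cmd 5: advance +3 → t=52, phase=(3,15,15,3) → FL=S FR=W RL=W RR=S
cmd 6: advance +2 → t=54, phase=(5,17,17,5) → FL=S FR=W RL=W RR=S
cmd 7: advance +4 → t=58, phase=(9,21,21,9) → FL=W FR=W RL=W RR=W


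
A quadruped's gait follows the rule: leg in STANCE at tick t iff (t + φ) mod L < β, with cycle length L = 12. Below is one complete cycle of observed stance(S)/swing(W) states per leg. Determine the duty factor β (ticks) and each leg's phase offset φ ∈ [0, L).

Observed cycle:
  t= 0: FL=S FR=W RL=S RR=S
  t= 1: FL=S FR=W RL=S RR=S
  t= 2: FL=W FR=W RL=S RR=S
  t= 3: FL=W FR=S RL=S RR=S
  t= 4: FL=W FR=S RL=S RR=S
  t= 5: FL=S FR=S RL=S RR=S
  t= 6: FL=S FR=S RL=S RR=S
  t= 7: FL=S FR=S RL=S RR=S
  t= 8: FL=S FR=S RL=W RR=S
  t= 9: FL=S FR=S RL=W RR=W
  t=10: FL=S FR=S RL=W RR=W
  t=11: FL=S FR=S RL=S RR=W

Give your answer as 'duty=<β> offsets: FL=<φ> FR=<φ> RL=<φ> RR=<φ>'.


duty=9 offsets: FL=7 FR=9 RL=1 RR=0

duty β = stance ticks per leg = 9
FL: stance ticks = 9; W→S at t=5 → φ=7
FR: stance ticks = 9; W→S at t=3 → φ=9
RL: stance ticks = 9; W→S at t=11 → φ=1
RR: stance ticks = 9; W→S at t=0 → φ=0


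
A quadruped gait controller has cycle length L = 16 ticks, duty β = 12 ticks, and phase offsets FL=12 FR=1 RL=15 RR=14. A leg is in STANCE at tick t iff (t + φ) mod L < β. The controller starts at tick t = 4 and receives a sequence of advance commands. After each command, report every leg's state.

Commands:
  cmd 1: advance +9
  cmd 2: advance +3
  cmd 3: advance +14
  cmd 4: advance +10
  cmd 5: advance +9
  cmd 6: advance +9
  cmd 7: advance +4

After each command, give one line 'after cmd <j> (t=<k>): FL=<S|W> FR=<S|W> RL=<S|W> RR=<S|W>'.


after cmd 1 (t=13): FL=S FR=W RL=W RR=S
after cmd 2 (t=16): FL=W FR=S RL=W RR=W
after cmd 3 (t=30): FL=S FR=W RL=W RR=W
after cmd 4 (t=40): FL=S FR=S RL=S RR=S
after cmd 5 (t=49): FL=W FR=S RL=S RR=W
after cmd 6 (t=58): FL=S FR=S RL=S RR=S
after cmd 7 (t=62): FL=S FR=W RL=W RR=W

start t=4: FL=S FR=S RL=S RR=S
cmd 1: advance +9 → t=13, phase=(9,14,12,11) → FL=S FR=W RL=W RR=S
cmd 2: advance +3 → t=16, phase=(12,1,15,14) → FL=W FR=S RL=W RR=W
cmd 3: advance +14 → t=30, phase=(10,15,13,12) → FL=S FR=W RL=W RR=W
cmd 4: advance +10 → t=40, phase=(4,9,7,6) → FL=S FR=S RL=S RR=S
cmd 5: advance +9 → t=49, phase=(13,2,0,15) → FL=W FR=S RL=S RR=W
cmd 6: advance +9 → t=58, phase=(6,11,9,8) → FL=S FR=S RL=S RR=S
cmd 7: advance +4 → t=62, phase=(10,15,13,12) → FL=S FR=W RL=W RR=W


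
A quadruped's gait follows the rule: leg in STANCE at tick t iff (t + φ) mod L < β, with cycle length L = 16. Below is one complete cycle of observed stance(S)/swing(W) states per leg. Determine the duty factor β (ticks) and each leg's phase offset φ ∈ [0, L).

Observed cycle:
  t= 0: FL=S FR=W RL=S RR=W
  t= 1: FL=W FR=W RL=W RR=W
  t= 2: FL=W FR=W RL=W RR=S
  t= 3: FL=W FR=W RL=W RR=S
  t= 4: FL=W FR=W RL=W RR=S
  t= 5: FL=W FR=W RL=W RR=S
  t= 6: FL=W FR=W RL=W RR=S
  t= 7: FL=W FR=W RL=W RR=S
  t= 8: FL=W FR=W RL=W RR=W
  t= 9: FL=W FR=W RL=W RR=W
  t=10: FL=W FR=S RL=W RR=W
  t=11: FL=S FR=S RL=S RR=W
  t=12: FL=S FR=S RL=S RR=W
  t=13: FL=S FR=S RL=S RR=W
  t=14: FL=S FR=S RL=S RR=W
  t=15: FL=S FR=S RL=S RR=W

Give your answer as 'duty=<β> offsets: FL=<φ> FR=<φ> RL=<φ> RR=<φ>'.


duty β = stance ticks per leg = 6
FL: stance ticks = 6; W→S at t=11 → φ=5
FR: stance ticks = 6; W→S at t=10 → φ=6
RL: stance ticks = 6; W→S at t=11 → φ=5
RR: stance ticks = 6; W→S at t=2 → φ=14

duty=6 offsets: FL=5 FR=6 RL=5 RR=14


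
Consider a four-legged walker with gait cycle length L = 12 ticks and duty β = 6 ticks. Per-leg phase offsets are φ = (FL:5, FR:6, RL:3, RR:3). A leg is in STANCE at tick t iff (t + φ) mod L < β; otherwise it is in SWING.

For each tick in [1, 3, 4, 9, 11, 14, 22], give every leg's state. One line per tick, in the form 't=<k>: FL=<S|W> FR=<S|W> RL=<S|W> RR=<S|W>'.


t=1: FL=W FR=W RL=S RR=S
t=3: FL=W FR=W RL=W RR=W
t=4: FL=W FR=W RL=W RR=W
t=9: FL=S FR=S RL=S RR=S
t=11: FL=S FR=S RL=S RR=S
t=14: FL=W FR=W RL=S RR=S
t=22: FL=S FR=S RL=S RR=S

t=1: phase=(6,7,4,4) vs β=6 → FL=W FR=W RL=S RR=S
t=3: phase=(8,9,6,6) vs β=6 → FL=W FR=W RL=W RR=W
t=4: phase=(9,10,7,7) vs β=6 → FL=W FR=W RL=W RR=W
t=9: phase=(2,3,0,0) vs β=6 → FL=S FR=S RL=S RR=S
t=11: phase=(4,5,2,2) vs β=6 → FL=S FR=S RL=S RR=S
t=14: phase=(7,8,5,5) vs β=6 → FL=W FR=W RL=S RR=S
t=22: phase=(3,4,1,1) vs β=6 → FL=S FR=S RL=S RR=S


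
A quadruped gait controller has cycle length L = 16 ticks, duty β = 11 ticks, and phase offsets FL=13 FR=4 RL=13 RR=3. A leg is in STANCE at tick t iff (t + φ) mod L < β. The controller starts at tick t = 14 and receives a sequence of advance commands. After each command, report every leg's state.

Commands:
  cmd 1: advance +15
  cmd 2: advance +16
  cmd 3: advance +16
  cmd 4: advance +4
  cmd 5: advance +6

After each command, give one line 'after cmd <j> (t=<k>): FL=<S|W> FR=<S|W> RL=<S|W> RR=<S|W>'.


after cmd 1 (t=29): FL=S FR=S RL=S RR=S
after cmd 2 (t=45): FL=S FR=S RL=S RR=S
after cmd 3 (t=61): FL=S FR=S RL=S RR=S
after cmd 4 (t=65): FL=W FR=S RL=W RR=S
after cmd 5 (t=71): FL=S FR=W RL=S RR=S

start t=14: FL=W FR=S RL=W RR=S
cmd 1: advance +15 → t=29, phase=(10,1,10,0) → FL=S FR=S RL=S RR=S
cmd 2: advance +16 → t=45, phase=(10,1,10,0) → FL=S FR=S RL=S RR=S
cmd 3: advance +16 → t=61, phase=(10,1,10,0) → FL=S FR=S RL=S RR=S
cmd 4: advance +4 → t=65, phase=(14,5,14,4) → FL=W FR=S RL=W RR=S
cmd 5: advance +6 → t=71, phase=(4,11,4,10) → FL=S FR=W RL=S RR=S


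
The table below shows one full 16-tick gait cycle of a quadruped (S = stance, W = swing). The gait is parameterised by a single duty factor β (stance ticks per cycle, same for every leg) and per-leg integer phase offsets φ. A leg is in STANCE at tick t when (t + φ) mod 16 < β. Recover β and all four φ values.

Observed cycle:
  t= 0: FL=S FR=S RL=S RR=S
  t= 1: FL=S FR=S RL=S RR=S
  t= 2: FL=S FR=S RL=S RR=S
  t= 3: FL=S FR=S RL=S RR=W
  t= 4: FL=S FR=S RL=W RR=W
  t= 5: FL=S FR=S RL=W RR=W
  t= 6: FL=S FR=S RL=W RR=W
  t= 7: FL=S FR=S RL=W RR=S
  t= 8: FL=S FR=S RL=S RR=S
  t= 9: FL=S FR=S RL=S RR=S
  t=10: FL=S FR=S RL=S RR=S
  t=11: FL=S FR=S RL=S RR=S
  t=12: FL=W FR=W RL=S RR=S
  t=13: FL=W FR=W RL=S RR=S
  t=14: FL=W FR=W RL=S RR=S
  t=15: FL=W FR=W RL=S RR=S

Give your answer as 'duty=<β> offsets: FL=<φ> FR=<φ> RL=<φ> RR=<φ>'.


duty β = stance ticks per leg = 12
FL: stance ticks = 12; W→S at t=0 → φ=0
FR: stance ticks = 12; W→S at t=0 → φ=0
RL: stance ticks = 12; W→S at t=8 → φ=8
RR: stance ticks = 12; W→S at t=7 → φ=9

duty=12 offsets: FL=0 FR=0 RL=8 RR=9


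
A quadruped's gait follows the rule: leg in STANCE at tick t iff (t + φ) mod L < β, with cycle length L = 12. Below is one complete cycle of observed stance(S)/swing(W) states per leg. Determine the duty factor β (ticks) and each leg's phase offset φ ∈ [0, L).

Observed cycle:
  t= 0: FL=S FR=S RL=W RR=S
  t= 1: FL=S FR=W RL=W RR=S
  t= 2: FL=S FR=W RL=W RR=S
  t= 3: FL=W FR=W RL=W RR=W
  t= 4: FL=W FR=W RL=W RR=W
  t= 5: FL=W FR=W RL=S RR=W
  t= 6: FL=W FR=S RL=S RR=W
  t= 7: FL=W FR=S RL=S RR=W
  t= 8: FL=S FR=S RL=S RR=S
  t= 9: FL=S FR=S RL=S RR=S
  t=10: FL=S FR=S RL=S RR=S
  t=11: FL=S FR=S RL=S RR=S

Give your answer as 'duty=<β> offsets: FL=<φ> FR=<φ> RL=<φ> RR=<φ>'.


duty=7 offsets: FL=4 FR=6 RL=7 RR=4

duty β = stance ticks per leg = 7
FL: stance ticks = 7; W→S at t=8 → φ=4
FR: stance ticks = 7; W→S at t=6 → φ=6
RL: stance ticks = 7; W→S at t=5 → φ=7
RR: stance ticks = 7; W→S at t=8 → φ=4


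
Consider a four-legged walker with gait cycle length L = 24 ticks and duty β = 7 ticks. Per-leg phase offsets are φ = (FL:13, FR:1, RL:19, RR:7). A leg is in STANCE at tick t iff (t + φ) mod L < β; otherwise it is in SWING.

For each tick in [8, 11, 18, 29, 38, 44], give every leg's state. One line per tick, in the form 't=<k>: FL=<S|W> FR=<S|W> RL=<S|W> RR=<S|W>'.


t=8: FL=W FR=W RL=S RR=W
t=11: FL=S FR=W RL=S RR=W
t=18: FL=W FR=W RL=W RR=S
t=29: FL=W FR=S RL=S RR=W
t=38: FL=S FR=W RL=W RR=W
t=44: FL=W FR=W RL=W RR=S

t=8: phase=(21,9,3,15) vs β=7 → FL=W FR=W RL=S RR=W
t=11: phase=(0,12,6,18) vs β=7 → FL=S FR=W RL=S RR=W
t=18: phase=(7,19,13,1) vs β=7 → FL=W FR=W RL=W RR=S
t=29: phase=(18,6,0,12) vs β=7 → FL=W FR=S RL=S RR=W
t=38: phase=(3,15,9,21) vs β=7 → FL=S FR=W RL=W RR=W
t=44: phase=(9,21,15,3) vs β=7 → FL=W FR=W RL=W RR=S


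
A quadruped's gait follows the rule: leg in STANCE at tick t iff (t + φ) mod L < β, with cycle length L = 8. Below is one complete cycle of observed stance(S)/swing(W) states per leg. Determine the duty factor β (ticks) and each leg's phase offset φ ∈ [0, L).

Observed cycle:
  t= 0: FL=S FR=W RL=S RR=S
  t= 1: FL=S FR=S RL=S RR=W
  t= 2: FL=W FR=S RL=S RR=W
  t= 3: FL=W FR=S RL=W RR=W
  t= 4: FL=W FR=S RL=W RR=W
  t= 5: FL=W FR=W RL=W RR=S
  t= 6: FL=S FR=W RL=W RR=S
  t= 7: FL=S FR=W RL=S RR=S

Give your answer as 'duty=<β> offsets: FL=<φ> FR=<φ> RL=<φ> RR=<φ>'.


duty=4 offsets: FL=2 FR=7 RL=1 RR=3

duty β = stance ticks per leg = 4
FL: stance ticks = 4; W→S at t=6 → φ=2
FR: stance ticks = 4; W→S at t=1 → φ=7
RL: stance ticks = 4; W→S at t=7 → φ=1
RR: stance ticks = 4; W→S at t=5 → φ=3


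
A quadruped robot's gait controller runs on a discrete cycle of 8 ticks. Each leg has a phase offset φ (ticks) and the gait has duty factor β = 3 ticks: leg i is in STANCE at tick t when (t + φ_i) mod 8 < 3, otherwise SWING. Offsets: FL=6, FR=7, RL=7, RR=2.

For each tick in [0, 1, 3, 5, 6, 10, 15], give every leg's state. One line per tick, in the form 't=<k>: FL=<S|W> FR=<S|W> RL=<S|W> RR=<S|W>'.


t=0: phase=(6,7,7,2) vs β=3 → FL=W FR=W RL=W RR=S
t=1: phase=(7,0,0,3) vs β=3 → FL=W FR=S RL=S RR=W
t=3: phase=(1,2,2,5) vs β=3 → FL=S FR=S RL=S RR=W
t=5: phase=(3,4,4,7) vs β=3 → FL=W FR=W RL=W RR=W
t=6: phase=(4,5,5,0) vs β=3 → FL=W FR=W RL=W RR=S
t=10: phase=(0,1,1,4) vs β=3 → FL=S FR=S RL=S RR=W
t=15: phase=(5,6,6,1) vs β=3 → FL=W FR=W RL=W RR=S

t=0: FL=W FR=W RL=W RR=S
t=1: FL=W FR=S RL=S RR=W
t=3: FL=S FR=S RL=S RR=W
t=5: FL=W FR=W RL=W RR=W
t=6: FL=W FR=W RL=W RR=S
t=10: FL=S FR=S RL=S RR=W
t=15: FL=W FR=W RL=W RR=S


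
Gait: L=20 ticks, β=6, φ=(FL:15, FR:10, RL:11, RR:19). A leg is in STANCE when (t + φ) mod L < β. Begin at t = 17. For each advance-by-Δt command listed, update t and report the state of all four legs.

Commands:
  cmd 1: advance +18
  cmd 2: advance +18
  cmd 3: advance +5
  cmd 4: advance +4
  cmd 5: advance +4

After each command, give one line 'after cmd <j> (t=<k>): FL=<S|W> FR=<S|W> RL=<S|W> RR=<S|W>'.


after cmd 1 (t=35): FL=W FR=S RL=W RR=W
after cmd 2 (t=53): FL=W FR=S RL=S RR=W
after cmd 3 (t=58): FL=W FR=W RL=W RR=W
after cmd 4 (t=62): FL=W FR=W RL=W RR=S
after cmd 5 (t=66): FL=S FR=W RL=W RR=S

start t=17: FL=W FR=W RL=W RR=W
cmd 1: advance +18 → t=35, phase=(10,5,6,14) → FL=W FR=S RL=W RR=W
cmd 2: advance +18 → t=53, phase=(8,3,4,12) → FL=W FR=S RL=S RR=W
cmd 3: advance +5 → t=58, phase=(13,8,9,17) → FL=W FR=W RL=W RR=W
cmd 4: advance +4 → t=62, phase=(17,12,13,1) → FL=W FR=W RL=W RR=S
cmd 5: advance +4 → t=66, phase=(1,16,17,5) → FL=S FR=W RL=W RR=S


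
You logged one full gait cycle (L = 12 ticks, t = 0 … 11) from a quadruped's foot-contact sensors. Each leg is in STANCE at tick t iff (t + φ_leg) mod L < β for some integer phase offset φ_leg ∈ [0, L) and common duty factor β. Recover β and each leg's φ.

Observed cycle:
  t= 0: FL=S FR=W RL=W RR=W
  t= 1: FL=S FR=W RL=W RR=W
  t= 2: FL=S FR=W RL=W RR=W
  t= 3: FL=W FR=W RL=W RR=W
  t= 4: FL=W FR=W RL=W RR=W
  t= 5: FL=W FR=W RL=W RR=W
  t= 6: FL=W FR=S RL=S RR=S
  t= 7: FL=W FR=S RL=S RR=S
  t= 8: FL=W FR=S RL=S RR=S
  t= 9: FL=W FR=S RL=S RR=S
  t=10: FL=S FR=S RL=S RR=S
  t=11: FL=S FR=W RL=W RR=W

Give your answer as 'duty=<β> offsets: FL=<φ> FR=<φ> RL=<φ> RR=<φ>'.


duty β = stance ticks per leg = 5
FL: stance ticks = 5; W→S at t=10 → φ=2
FR: stance ticks = 5; W→S at t=6 → φ=6
RL: stance ticks = 5; W→S at t=6 → φ=6
RR: stance ticks = 5; W→S at t=6 → φ=6

duty=5 offsets: FL=2 FR=6 RL=6 RR=6
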